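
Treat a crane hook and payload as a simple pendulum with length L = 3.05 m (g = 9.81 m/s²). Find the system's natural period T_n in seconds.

3.50 s

For a simple pendulum ω_n = √(g/L) = √(9.81/3.05) = √3.216 = 1.793 rad/s.
T_n = 2π/ω_n = 6.283/1.793 = 3.503 s.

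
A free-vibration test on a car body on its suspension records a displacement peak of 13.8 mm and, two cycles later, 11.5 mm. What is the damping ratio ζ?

Logarithmic decrement δ = (1/n)·ln(x₀/x_n) = (1/2)·ln(13.8/11.5) = (1/2)·ln(1.200) = 0.09116.
ζ = δ/√(4π² + δ²) = 0.09116/√(39.48 + 0.00831) = 0.09116/6.284 = 0.01451.

0.0145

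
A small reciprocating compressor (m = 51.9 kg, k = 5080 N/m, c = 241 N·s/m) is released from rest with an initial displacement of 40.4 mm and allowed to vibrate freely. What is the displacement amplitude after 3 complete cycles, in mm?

0.427 mm

ζ = c/(2√(km)) = 241/(2√(5080 × 51.9)) = 241/1027 = 0.2347.
Logarithmic decrement δ = 2πζ/√(1 − ζ²) = 2π × 0.2347/√(1 − 0.0551) = 1.517.
After n cycles, x_n/x₀ = e^(−nδ), so x_3 = 40.4 × e^(−3 × 1.517) = 40.4 × 0.01056 = 0.4266 mm.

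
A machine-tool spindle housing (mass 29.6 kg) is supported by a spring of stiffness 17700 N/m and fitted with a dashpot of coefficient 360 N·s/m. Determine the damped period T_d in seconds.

0.265 s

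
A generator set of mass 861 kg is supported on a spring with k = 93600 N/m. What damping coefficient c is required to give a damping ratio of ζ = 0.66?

11800 N·s/m

c_c = 2√(k·m) = 2√(93600 × 861) = 17950 N·s/m.
c = ζ·c_c = 0.66 × 17950 = 11850 N·s/m.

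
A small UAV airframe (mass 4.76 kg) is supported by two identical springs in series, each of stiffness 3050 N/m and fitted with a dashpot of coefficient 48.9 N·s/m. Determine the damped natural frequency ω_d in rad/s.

17.1 rad/s

Series springs: 1/k_eq = 2/3050, so k_eq = 3050/2 = 1525 N/m.
ω_n = √(k_eq/m) = √(1525/4.76) = 17.90 rad/s.
Critical damping c_c = 2√(k_eq·m) = 2√(1525 × 4.76) = 170.4 N·s/m, so ζ = c/c_c = 48.9/170.4 = 0.2870.
ω_d = ω_n√(1 − ζ²) = 17.90 × √(1 − 0.0824) = 17.15 rad/s.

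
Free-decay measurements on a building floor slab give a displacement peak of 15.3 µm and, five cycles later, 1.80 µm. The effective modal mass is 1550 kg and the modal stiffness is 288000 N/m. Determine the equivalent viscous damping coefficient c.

Logarithmic decrement δ = (1/n)·ln(x₀/x_n) = (1/5)·ln(15.3/1.80) = (1/5)·ln(8.500) = 0.4280.
ζ = δ/√(4π² + δ²) = 0.4280/√(39.48 + 0.183) = 0.4280/6.298 = 0.06796.
c = ζ · 2√(km) = 0.06796 × 2√(288000 × 1550) = 0.06796 × 42260 = 2872 N·s/m.

2870 N·s/m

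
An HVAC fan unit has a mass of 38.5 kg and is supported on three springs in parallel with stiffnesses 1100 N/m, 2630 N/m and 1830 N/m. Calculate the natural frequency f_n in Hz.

Parallel springs add: k_eq = 1100 + 2630 + 1830 = 5560 N/m.
ω_n = √(k_eq/m) = √(5560/38.5) = √144.4 = 12.02 rad/s.
f_n = ω_n/(2π) = 12.02/6.283 = 1.913 Hz.

1.91 Hz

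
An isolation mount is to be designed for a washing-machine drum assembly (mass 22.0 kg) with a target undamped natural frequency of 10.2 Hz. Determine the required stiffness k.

ω_n = 2πf_n = 2π × 10.2 = 64.09 rad/s.
k = m·ω_n² = 22.0 × 64.09² = 22.0 × 4107 = 90360 N/m.

90400 N/m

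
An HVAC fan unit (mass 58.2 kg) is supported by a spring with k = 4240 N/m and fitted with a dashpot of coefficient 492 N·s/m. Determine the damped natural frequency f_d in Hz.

ω_n = √(k/m) = √(4240/58.2) = 8.535 rad/s.
Critical damping c_c = 2√(k·m) = 2√(4240 × 58.2) = 993.5 N·s/m, so ζ = c/c_c = 492/993.5 = 0.4952.
ω_d = ω_n√(1 − ζ²) = 8.535 × √(1 − 0.245) = 7.415 rad/s.
f_d = ω_d/(2π) = 1.180 Hz.

1.18 Hz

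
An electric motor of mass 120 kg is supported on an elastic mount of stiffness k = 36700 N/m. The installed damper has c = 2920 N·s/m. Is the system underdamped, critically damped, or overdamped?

underdamped

c_c = 2√(k·m) = 4197 N·s/m; ζ = c/c_c = 2920/4197 = 0.696.
Since ζ < 1 the system is underdamped.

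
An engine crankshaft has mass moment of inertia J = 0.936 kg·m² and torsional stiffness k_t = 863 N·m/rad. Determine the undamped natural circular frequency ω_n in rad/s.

30.4 rad/s

ω_n = √(k_t/J) = √(863/0.936) = √922.0 = 30.36 rad/s.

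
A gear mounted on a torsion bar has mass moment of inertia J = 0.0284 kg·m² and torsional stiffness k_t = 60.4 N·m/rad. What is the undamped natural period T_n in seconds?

ω_n = √(k_t/J) = √(60.4/0.0284) = √2127 = 46.12 rad/s.
T_n = 2π/ω_n = 6.283/46.12 = 0.1362 s.

0.136 s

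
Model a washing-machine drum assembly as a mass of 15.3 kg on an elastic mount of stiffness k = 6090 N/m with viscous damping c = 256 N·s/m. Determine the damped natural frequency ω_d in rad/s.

18.1 rad/s

ω_n = √(k/m) = √(6090/15.3) = 19.95 rad/s.
Critical damping c_c = 2√(k·m) = 2√(6090 × 15.3) = 610.5 N·s/m, so ζ = c/c_c = 256/610.5 = 0.4193.
ω_d = ω_n√(1 − ζ²) = 19.95 × √(1 − 0.176) = 18.11 rad/s.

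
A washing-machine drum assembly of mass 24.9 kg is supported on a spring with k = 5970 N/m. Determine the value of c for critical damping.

771 N·s/m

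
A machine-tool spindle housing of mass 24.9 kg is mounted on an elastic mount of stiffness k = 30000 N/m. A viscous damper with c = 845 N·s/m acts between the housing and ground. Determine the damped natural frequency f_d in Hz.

ω_n = √(k/m) = √(30000/24.9) = 34.71 rad/s.
Critical damping c_c = 2√(k·m) = 2√(30000 × 24.9) = 1729 N·s/m, so ζ = c/c_c = 845/1729 = 0.4888.
ω_d = ω_n√(1 − ζ²) = 34.71 × √(1 − 0.239) = 30.28 rad/s.
f_d = ω_d/(2π) = 4.819 Hz.

4.82 Hz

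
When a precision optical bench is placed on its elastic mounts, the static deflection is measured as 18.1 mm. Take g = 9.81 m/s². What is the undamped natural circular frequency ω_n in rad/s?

23.3 rad/s

ω_n = √(g/δ_st) = √(9.81/0.0181) = √542.0 = 23.28 rad/s.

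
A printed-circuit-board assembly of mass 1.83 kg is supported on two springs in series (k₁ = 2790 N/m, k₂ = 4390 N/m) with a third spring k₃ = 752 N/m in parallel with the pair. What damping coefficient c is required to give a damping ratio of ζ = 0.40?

Series pair: k_s = k₁k₂/(k₁+k₂) = (2790)(4390)/(2790 + 4390) = 1706 N/m. In parallel with k₃: k_eq = 1706 + 752 = 2458 N/m.
c_c = 2√(k_eq·m) = 2√(2458 × 1.83) = 134.1 N·s/m.
c = ζ·c_c = 0.40 × 134.1 = 53.65 N·s/m.

53.7 N·s/m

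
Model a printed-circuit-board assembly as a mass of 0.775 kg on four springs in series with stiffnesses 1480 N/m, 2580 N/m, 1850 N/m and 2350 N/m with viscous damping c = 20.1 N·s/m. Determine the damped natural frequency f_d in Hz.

Series springs: 1/k_eq = 1/1480 + 1/2580 + 1/1850 + 1/2350 = 0.002029, so k_eq = 492.8 N/m.
ω_n = √(k_eq/m) = √(492.8/0.775) = 25.22 rad/s.
Critical damping c_c = 2√(k_eq·m) = 2√(492.8 × 0.775) = 39.08 N·s/m, so ζ = c/c_c = 20.1/39.08 = 0.5143.
ω_d = ω_n√(1 − ζ²) = 25.22 × √(1 − 0.264) = 21.63 rad/s.
f_d = ω_d/(2π) = 3.442 Hz.

3.44 Hz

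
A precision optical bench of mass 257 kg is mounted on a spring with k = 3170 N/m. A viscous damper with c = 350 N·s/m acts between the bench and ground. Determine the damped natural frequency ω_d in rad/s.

ω_n = √(k/m) = √(3170/257) = 3.512 rad/s.
Critical damping c_c = 2√(k·m) = 2√(3170 × 257) = 1805 N·s/m, so ζ = c/c_c = 350/1805 = 0.1939.
ω_d = ω_n√(1 − ζ²) = 3.512 × √(1 − 0.0376) = 3.445 rad/s.

3.45 rad/s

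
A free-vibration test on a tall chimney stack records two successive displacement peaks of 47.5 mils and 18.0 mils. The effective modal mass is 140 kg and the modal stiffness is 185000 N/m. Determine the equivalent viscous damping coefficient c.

Logarithmic decrement δ = (1/n)·ln(x₀/x_n) = (1/1)·ln(47.5/18.0) = (1/1)·ln(2.639) = 0.9704.
ζ = δ/√(4π² + δ²) = 0.9704/√(39.48 + 0.942) = 0.9704/6.358 = 0.1526.
c = ζ · 2√(km) = 0.1526 × 2√(185000 × 140) = 0.1526 × 10180 = 1554 N·s/m.

1550 N·s/m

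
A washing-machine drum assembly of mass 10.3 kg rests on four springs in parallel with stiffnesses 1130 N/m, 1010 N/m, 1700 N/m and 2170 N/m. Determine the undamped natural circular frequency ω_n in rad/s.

Parallel springs add: k_eq = 1130 + 1010 + 1700 + 2170 = 6010 N/m.
ω_n = √(k_eq/m) = √(6010/10.3) = √583.5 = 24.16 rad/s.

24.2 rad/s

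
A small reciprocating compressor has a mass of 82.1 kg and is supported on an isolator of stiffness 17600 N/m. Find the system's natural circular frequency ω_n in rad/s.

14.6 rad/s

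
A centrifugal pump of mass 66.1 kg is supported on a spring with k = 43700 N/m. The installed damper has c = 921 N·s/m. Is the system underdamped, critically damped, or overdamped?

underdamped

c_c = 2√(k·m) = 3399 N·s/m; ζ = c/c_c = 921/3399 = 0.271.
Since ζ < 1 the system is underdamped.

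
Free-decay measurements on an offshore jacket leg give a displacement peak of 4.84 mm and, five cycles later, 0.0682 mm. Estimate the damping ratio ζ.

0.134

Logarithmic decrement δ = (1/n)·ln(x₀/x_n) = (1/5)·ln(4.84/0.0682) = (1/5)·ln(70.97) = 0.8524.
ζ = δ/√(4π² + δ²) = 0.8524/√(39.48 + 0.727) = 0.8524/6.341 = 0.1344.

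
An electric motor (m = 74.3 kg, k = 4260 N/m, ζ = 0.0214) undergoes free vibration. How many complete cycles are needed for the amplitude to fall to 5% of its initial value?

Logarithmic decrement δ = 2πζ/√(1 − ζ²) = 2π × 0.02140/√(1 − 0.000458) = 0.1345.
x_n/x₀ = e^(−nδ) ≤ 0.05; take ln: n ≥ ln(1/0.05)/δ = 2.996/0.1345 = 22.27.
So 23 complete cycles are required.

23 cycles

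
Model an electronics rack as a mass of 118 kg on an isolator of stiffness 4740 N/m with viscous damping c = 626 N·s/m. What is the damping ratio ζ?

ω_n = √(k/m) = √(4740/118) = 6.338 rad/s.
Critical damping c_c = 2√(k·m) = 2√(4740 × 118) = 1496 N·s/m, so ζ = c/c_c = 626/1496 = 0.4185.

0.419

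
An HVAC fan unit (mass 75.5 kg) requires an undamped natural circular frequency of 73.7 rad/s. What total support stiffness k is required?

k = m·ω_n² = 75.5 × 73.70² = 75.5 × 5432 = 410100 N/m.

410000 N/m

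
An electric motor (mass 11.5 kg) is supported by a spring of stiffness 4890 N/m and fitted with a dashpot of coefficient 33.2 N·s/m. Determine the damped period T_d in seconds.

0.305 s

ω_n = √(k/m) = √(4890/11.5) = 20.62 rad/s.
Critical damping c_c = 2√(k·m) = 2√(4890 × 11.5) = 474.3 N·s/m, so ζ = c/c_c = 33.2/474.3 = 0.07000.
ω_d = ω_n√(1 − ζ²) = 20.62 × √(1 − 0.00490) = 20.57 rad/s.
T_d = 2π/ω_d = 0.3055 s.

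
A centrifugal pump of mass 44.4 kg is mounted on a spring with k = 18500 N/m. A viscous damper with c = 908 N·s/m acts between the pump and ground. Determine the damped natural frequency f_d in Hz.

2.81 Hz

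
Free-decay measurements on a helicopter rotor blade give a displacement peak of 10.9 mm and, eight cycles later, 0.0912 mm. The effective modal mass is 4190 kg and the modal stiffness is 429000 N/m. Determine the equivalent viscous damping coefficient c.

Logarithmic decrement δ = (1/n)·ln(x₀/x_n) = (1/8)·ln(10.9/0.0912) = (1/8)·ln(119.5) = 0.5979.
ζ = δ/√(4π² + δ²) = 0.5979/√(39.48 + 0.358) = 0.5979/6.312 = 0.09474.
c = ζ · 2√(km) = 0.09474 × 2√(429000 × 4190) = 0.09474 × 84790 = 8033 N·s/m.

8030 N·s/m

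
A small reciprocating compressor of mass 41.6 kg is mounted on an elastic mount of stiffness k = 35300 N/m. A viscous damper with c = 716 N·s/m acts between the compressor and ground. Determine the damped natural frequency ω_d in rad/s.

27.8 rad/s

ω_n = √(k/m) = √(35300/41.6) = 29.13 rad/s.
Critical damping c_c = 2√(k·m) = 2√(35300 × 41.6) = 2424 N·s/m, so ζ = c/c_c = 716/2424 = 0.2954.
ω_d = ω_n√(1 − ζ²) = 29.13 × √(1 − 0.0873) = 27.83 rad/s.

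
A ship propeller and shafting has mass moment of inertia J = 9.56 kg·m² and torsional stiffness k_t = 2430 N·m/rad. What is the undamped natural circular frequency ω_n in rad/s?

15.9 rad/s

ω_n = √(k_t/J) = √(2430/9.56) = √254.2 = 15.94 rad/s.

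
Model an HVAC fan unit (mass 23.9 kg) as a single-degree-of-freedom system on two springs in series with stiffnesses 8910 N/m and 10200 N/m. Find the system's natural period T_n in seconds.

0.445 s

Series springs: 1/k_eq = 1/8910 + 1/10200 = 0.0002103, so k_eq = 4756 N/m.
ω_n = √(k_eq/m) = √(4756/23.9) = √199.0 = 14.11 rad/s.
T_n = 2π/ω_n = 6.283/14.11 = 0.4454 s.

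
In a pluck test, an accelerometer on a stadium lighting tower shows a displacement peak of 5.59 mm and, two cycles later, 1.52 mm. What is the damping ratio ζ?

0.103

Logarithmic decrement δ = (1/n)·ln(x₀/x_n) = (1/2)·ln(5.59/1.52) = (1/2)·ln(3.678) = 0.6511.
ζ = δ/√(4π² + δ²) = 0.6511/√(39.48 + 0.424) = 0.6511/6.317 = 0.1031.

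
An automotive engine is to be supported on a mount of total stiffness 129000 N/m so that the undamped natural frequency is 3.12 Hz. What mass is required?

ω_n = 2πf_n = 2π × 3.12 = 19.60 rad/s.
m = k/ω_n² = 129000/19.60² = 129000/384.3 = 335.7 kg.

336 kg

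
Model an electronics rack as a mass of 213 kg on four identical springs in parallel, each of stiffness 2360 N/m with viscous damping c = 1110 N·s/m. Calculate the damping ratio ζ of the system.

Parallel springs add: k_eq = 4 × 2360 = 9440 N/m.
ω_n = √(k_eq/m) = √(9440/213) = 6.657 rad/s.
Critical damping c_c = 2√(k_eq·m) = 2√(9440 × 213) = 2836 N·s/m, so ζ = c/c_c = 1110/2836 = 0.3914.

0.391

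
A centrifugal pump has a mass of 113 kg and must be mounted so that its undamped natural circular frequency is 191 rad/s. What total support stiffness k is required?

k = m·ω_n² = 113 × 191.0² = 113 × 36480 = 4122000 N/m.

4120000 N/m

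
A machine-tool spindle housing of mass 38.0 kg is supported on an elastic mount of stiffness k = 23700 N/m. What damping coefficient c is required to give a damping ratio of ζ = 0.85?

c_c = 2√(k·m) = 2√(23700 × 38.0) = 1898 N·s/m.
c = ζ·c_c = 0.85 × 1898 = 1613 N·s/m.

1610 N·s/m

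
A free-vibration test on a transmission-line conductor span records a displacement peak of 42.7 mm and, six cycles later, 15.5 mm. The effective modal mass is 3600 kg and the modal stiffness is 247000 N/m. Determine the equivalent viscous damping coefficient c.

Logarithmic decrement δ = (1/n)·ln(x₀/x_n) = (1/6)·ln(42.7/15.5) = (1/6)·ln(2.755) = 0.1689.
ζ = δ/√(4π² + δ²) = 0.1689/√(39.48 + 0.0285) = 0.1689/6.285 = 0.02687.
c = ζ · 2√(km) = 0.02687 × 2√(247000 × 3600) = 0.02687 × 59640 = 1603 N·s/m.

1600 N·s/m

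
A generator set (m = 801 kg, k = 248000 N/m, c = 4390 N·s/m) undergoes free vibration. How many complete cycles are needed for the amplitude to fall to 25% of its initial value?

2 cycles

ζ = c/(2√(km)) = 4390/(2√(248000 × 801)) = 4390/28190 = 0.1557.
Logarithmic decrement δ = 2πζ/√(1 − ζ²) = 2π × 0.1557/√(1 − 0.0243) = 0.9906.
x_n/x₀ = e^(−nδ) ≤ 0.25; take ln: n ≥ ln(1/0.25)/δ = 1.386/0.9906 = 1.399.
So 2 complete cycles are required.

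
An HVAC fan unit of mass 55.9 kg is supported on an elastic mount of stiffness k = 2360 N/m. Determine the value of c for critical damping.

c_c = 2√(k·m) = 2√(2360 × 55.9) = 2 × 363.2 = 726.4 N·s/m.

726 N·s/m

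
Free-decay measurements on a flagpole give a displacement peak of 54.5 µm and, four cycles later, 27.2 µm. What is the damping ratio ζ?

0.0276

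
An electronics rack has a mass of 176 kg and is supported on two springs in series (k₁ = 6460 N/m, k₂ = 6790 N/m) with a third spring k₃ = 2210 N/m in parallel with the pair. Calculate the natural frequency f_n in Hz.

0.891 Hz

Series pair: k_s = k₁k₂/(k₁+k₂) = (6460)(6790)/(6460 + 6790) = 3310 N/m. In parallel with k₃: k_eq = 3310 + 2210 = 5520 N/m.
ω_n = √(k_eq/m) = √(5520/176) = √31.37 = 5.601 rad/s.
f_n = ω_n/(2π) = 5.601/6.283 = 0.8914 Hz.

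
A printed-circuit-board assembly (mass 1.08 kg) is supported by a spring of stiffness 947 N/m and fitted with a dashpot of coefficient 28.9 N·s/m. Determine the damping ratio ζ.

0.452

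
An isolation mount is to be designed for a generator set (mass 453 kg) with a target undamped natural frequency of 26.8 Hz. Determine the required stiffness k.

ω_n = 2πf_n = 2π × 26.8 = 168.4 rad/s.
k = m·ω_n² = 453 × 168.4² = 453 × 28350 = 12840000 N/m.

12800000 N/m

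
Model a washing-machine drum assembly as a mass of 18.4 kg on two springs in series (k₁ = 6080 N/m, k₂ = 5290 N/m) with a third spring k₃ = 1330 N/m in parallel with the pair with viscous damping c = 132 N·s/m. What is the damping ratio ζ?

0.239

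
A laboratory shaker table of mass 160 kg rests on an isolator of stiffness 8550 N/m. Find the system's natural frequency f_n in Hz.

1.16 Hz

ω_n = √(k/m) = √(8550/160) = √53.44 = 7.310 rad/s.
f_n = ω_n/(2π) = 7.310/6.283 = 1.163 Hz.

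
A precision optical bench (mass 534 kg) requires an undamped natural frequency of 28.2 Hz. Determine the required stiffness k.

16800000 N/m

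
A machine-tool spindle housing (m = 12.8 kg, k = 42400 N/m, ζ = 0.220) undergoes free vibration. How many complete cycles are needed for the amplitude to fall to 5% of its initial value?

Logarithmic decrement δ = 2πζ/√(1 − ζ²) = 2π × 0.2200/√(1 − 0.0484) = 1.417.
x_n/x₀ = e^(−nδ) ≤ 0.05; take ln: n ≥ ln(1/0.05)/δ = 2.996/1.417 = 2.114.
So 3 complete cycles are required.

3 cycles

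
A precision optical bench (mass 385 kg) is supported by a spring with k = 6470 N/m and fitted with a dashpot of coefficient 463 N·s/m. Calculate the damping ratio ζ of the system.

0.147

ω_n = √(k/m) = √(6470/385) = 4.099 rad/s.
Critical damping c_c = 2√(k·m) = 2√(6470 × 385) = 3157 N·s/m, so ζ = c/c_c = 463/3157 = 0.1467.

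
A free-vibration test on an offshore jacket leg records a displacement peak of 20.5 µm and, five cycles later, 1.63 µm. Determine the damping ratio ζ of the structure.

0.0803

Logarithmic decrement δ = (1/n)·ln(x₀/x_n) = (1/5)·ln(20.5/1.63) = (1/5)·ln(12.58) = 0.5064.
ζ = δ/√(4π² + δ²) = 0.5064/√(39.48 + 0.256) = 0.5064/6.304 = 0.08033.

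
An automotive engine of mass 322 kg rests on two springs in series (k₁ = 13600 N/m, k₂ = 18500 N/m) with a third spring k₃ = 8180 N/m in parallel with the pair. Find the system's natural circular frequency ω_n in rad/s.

7.05 rad/s

Series pair: k_s = k₁k₂/(k₁+k₂) = (13600)(18500)/(13600 + 18500) = 7838 N/m. In parallel with k₃: k_eq = 7838 + 8180 = 16020 N/m.
ω_n = √(k_eq/m) = √(16020/322) = √49.75 = 7.053 rad/s.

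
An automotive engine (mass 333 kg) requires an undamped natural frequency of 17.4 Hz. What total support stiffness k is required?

ω_n = 2πf_n = 2π × 17.4 = 109.3 rad/s.
k = m·ω_n² = 333 × 109.3² = 333 × 11950 = 3980000 N/m.

3980000 N/m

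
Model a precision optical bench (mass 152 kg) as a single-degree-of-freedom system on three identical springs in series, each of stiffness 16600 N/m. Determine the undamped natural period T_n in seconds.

Series springs: 1/k_eq = 3/16600, so k_eq = 16600/3 = 5533 N/m.
ω_n = √(k_eq/m) = √(5533/152) = √36.40 = 6.034 rad/s.
T_n = 2π/ω_n = 6.283/6.034 = 1.041 s.

1.04 s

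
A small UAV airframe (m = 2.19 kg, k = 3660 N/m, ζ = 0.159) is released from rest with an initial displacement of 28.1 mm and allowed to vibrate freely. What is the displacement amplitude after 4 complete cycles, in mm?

Logarithmic decrement δ = 2πζ/√(1 − ζ²) = 2π × 0.1590/√(1 − 0.0253) = 1.012.
After n cycles, x_n/x₀ = e^(−nδ), so x_4 = 28.1 × e^(−4 × 1.012) = 28.1 × 0.01746 = 0.4907 mm.

0.491 mm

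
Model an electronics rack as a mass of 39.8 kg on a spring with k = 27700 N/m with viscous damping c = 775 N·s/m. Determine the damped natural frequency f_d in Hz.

3.90 Hz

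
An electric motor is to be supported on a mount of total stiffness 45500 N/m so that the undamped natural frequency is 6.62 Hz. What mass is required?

ω_n = 2πf_n = 2π × 6.62 = 41.59 rad/s.
m = k/ω_n² = 45500/41.59² = 45500/1730 = 26.30 kg.

26.3 kg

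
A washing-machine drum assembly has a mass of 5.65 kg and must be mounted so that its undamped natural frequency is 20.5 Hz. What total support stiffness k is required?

93700 N/m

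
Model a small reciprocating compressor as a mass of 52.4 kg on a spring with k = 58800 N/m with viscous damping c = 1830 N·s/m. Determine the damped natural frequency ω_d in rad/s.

ω_n = √(k/m) = √(58800/52.4) = 33.50 rad/s.
Critical damping c_c = 2√(k·m) = 2√(58800 × 52.4) = 3511 N·s/m, so ζ = c/c_c = 1830/3511 = 0.5213.
ω_d = ω_n√(1 − ζ²) = 33.50 × √(1 − 0.272) = 28.59 rad/s.

28.6 rad/s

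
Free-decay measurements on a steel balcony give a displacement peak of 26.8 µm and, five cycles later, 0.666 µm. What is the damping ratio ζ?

0.117

Logarithmic decrement δ = (1/n)·ln(x₀/x_n) = (1/5)·ln(26.8/0.666) = (1/5)·ln(40.24) = 0.7390.
ζ = δ/√(4π² + δ²) = 0.7390/√(39.48 + 0.546) = 0.7390/6.326 = 0.1168.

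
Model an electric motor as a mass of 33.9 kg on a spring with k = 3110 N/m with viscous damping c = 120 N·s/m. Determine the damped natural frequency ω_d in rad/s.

ω_n = √(k/m) = √(3110/33.9) = 9.578 rad/s.
Critical damping c_c = 2√(k·m) = 2√(3110 × 33.9) = 649.4 N·s/m, so ζ = c/c_c = 120/649.4 = 0.1848.
ω_d = ω_n√(1 − ζ²) = 9.578 × √(1 − 0.0341) = 9.413 rad/s.

9.41 rad/s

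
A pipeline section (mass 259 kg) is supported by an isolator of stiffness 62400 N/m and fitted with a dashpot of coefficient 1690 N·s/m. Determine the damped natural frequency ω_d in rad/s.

ω_n = √(k/m) = √(62400/259) = 15.52 rad/s.
Critical damping c_c = 2√(k·m) = 2√(62400 × 259) = 8040 N·s/m, so ζ = c/c_c = 1690/8040 = 0.2102.
ω_d = ω_n√(1 − ζ²) = 15.52 × √(1 − 0.0442) = 15.18 rad/s.

15.2 rad/s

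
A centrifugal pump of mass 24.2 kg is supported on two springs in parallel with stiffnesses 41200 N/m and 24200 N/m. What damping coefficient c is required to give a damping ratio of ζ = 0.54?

1360 N·s/m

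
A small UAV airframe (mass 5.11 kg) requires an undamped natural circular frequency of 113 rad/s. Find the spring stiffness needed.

k = m·ω_n² = 5.11 × 113.0² = 5.11 × 12770 = 65250 N/m.

65200 N/m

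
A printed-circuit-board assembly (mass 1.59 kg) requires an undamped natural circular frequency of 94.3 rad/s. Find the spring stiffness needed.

14100 N/m

k = m·ω_n² = 1.59 × 94.30² = 1.59 × 8892 = 14140 N/m.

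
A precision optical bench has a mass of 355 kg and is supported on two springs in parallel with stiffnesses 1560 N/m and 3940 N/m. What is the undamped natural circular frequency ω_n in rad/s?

3.94 rad/s

Parallel springs add: k_eq = 1560 + 3940 = 5500 N/m.
ω_n = √(k_eq/m) = √(5500/355) = √15.49 = 3.936 rad/s.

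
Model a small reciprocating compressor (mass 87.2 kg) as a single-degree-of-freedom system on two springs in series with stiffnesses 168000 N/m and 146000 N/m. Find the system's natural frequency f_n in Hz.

Series springs: 1/k_eq = 1/168000 + 1/146000 = 1.280×10^-5, so k_eq = 78110 N/m.
ω_n = √(k_eq/m) = √(78110/87.2) = √895.8 = 29.93 rad/s.
f_n = ω_n/(2π) = 29.93/6.283 = 4.764 Hz.

4.76 Hz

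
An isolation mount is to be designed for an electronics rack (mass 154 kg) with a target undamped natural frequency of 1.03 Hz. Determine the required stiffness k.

ω_n = 2πf_n = 2π × 1.03 = 6.472 rad/s.
k = m·ω_n² = 154 × 6.472² = 154 × 41.88 = 6450 N/m.

6450 N/m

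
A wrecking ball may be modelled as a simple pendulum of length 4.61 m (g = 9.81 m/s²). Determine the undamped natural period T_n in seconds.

4.31 s

For a simple pendulum ω_n = √(g/L) = √(9.81/4.61) = √2.128 = 1.459 rad/s.
T_n = 2π/ω_n = 6.283/1.459 = 4.307 s.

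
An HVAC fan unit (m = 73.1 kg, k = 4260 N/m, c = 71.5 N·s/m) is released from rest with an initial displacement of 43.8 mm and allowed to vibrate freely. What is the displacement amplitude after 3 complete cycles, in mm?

ζ = c/(2√(km)) = 71.5/(2√(4260 × 73.1)) = 71.5/1116 = 0.06406.
Logarithmic decrement δ = 2πζ/√(1 − ζ²) = 2π × 0.06406/√(1 − 0.00410) = 0.4034.
After n cycles, x_n/x₀ = e^(−nδ), so x_3 = 43.8 × e^(−3 × 0.4034) = 43.8 × 0.2982 = 13.06 mm.

13.1 mm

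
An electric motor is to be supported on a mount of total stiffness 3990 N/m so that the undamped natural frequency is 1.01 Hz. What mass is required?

99.1 kg

ω_n = 2πf_n = 2π × 1.01 = 6.346 rad/s.
m = k/ω_n² = 3990/6.346² = 3990/40.27 = 99.08 kg.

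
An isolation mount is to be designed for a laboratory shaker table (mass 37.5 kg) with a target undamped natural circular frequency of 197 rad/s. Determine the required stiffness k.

1460000 N/m

k = m·ω_n² = 37.5 × 197.0² = 37.5 × 38810 = 1455000 N/m.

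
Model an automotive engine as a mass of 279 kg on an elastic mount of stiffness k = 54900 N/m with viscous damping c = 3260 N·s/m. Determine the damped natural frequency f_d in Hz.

2.03 Hz

ω_n = √(k/m) = √(54900/279) = 14.03 rad/s.
Critical damping c_c = 2√(k·m) = 2√(54900 × 279) = 7827 N·s/m, so ζ = c/c_c = 3260/7827 = 0.4165.
ω_d = ω_n√(1 − ζ²) = 14.03 × √(1 − 0.173) = 12.75 rad/s.
f_d = ω_d/(2π) = 2.030 Hz.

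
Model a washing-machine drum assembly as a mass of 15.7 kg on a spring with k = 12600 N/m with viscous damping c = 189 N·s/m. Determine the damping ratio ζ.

0.212

ω_n = √(k/m) = √(12600/15.7) = 28.33 rad/s.
Critical damping c_c = 2√(k·m) = 2√(12600 × 15.7) = 889.5 N·s/m, so ζ = c/c_c = 189/889.5 = 0.2125.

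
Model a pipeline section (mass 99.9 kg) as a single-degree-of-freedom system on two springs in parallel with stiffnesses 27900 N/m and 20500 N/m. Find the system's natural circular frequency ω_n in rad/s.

22.0 rad/s

Parallel springs add: k_eq = 27900 + 20500 = 48400 N/m.
ω_n = √(k_eq/m) = √(48400/99.9) = √484.5 = 22.01 rad/s.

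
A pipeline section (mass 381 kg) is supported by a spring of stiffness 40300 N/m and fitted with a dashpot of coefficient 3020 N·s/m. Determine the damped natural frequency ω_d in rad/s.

9.49 rad/s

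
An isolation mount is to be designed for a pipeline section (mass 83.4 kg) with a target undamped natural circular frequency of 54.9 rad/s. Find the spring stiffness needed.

k = m·ω_n² = 83.4 × 54.90² = 83.4 × 3014 = 251400 N/m.

251000 N/m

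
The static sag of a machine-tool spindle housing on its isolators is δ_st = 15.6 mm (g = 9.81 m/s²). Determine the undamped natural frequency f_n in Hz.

ω_n = √(g/δ_st) = √(9.81/0.0156) = √628.8 = 25.08 rad/s.
f_n = ω_n/(2π) = 25.08/6.283 = 3.991 Hz.

3.99 Hz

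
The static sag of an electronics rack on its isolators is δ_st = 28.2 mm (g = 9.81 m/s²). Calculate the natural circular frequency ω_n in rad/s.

ω_n = √(g/δ_st) = √(9.81/0.0282) = √347.9 = 18.65 rad/s.

18.7 rad/s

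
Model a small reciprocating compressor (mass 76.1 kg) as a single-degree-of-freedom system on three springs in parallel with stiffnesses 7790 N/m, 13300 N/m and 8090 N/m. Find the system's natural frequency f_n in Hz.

Parallel springs add: k_eq = 7790 + 13300 + 8090 = 29180 N/m.
ω_n = √(k_eq/m) = √(29180/76.1) = √383.4 = 19.58 rad/s.
f_n = ω_n/(2π) = 19.58/6.283 = 3.117 Hz.

3.12 Hz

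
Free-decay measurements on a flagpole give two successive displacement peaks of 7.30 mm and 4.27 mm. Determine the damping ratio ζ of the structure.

Logarithmic decrement δ = (1/n)·ln(x₀/x_n) = (1/1)·ln(7.30/4.27) = (1/1)·ln(1.710) = 0.5363.
ζ = δ/√(4π² + δ²) = 0.5363/√(39.48 + 0.288) = 0.5363/6.306 = 0.08504.

0.0850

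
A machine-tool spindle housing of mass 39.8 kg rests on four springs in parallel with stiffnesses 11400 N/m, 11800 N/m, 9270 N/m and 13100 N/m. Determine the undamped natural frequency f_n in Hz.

5.39 Hz

Parallel springs add: k_eq = 11400 + 11800 + 9270 + 13100 = 45570 N/m.
ω_n = √(k_eq/m) = √(45570/39.8) = √1145 = 33.84 rad/s.
f_n = ω_n/(2π) = 33.84/6.283 = 5.385 Hz.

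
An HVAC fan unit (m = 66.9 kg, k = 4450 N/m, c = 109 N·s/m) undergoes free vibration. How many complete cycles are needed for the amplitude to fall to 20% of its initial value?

3 cycles

ζ = c/(2√(km)) = 109/(2√(4450 × 66.9)) = 109/1091 = 0.09989.
Logarithmic decrement δ = 2πζ/√(1 − ζ²) = 2π × 0.09989/√(1 − 0.00998) = 0.6308.
x_n/x₀ = e^(−nδ) ≤ 0.2; take ln: n ≥ ln(1/0.2)/δ = 1.609/0.6308 = 2.552.
So 3 complete cycles are required.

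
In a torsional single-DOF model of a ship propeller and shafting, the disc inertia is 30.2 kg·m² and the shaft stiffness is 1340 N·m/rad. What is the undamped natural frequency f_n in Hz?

1.06 Hz

ω_n = √(k_t/J) = √(1340/30.2) = √44.37 = 6.661 rad/s.
f_n = ω_n/(2π) = 6.661/6.283 = 1.060 Hz.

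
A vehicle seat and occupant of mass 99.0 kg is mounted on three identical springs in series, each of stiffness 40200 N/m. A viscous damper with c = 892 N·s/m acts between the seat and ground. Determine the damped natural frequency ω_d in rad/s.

Series springs: 1/k_eq = 3/40200, so k_eq = 40200/3 = 13400 N/m.
ω_n = √(k_eq/m) = √(13400/99.0) = 11.63 rad/s.
Critical damping c_c = 2√(k_eq·m) = 2√(13400 × 99.0) = 2304 N·s/m, so ζ = c/c_c = 892/2304 = 0.3872.
ω_d = ω_n√(1 − ζ²) = 11.63 × √(1 − 0.150) = 10.73 rad/s.

10.7 rad/s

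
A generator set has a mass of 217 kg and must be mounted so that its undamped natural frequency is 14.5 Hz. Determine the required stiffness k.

1800000 N/m

ω_n = 2πf_n = 2π × 14.5 = 91.11 rad/s.
k = m·ω_n² = 217 × 91.11² = 217 × 8300 = 1801000 N/m.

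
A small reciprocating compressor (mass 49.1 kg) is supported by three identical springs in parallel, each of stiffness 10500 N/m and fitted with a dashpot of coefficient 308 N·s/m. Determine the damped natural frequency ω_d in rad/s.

Parallel springs add: k_eq = 3 × 10500 = 31500 N/m.
ω_n = √(k_eq/m) = √(31500/49.1) = 25.33 rad/s.
Critical damping c_c = 2√(k_eq·m) = 2√(31500 × 49.1) = 2487 N·s/m, so ζ = c/c_c = 308/2487 = 0.1238.
ω_d = ω_n√(1 − ζ²) = 25.33 × √(1 − 0.0153) = 25.13 rad/s.

25.1 rad/s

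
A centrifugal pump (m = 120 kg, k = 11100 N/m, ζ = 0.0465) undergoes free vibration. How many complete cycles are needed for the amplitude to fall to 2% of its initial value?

Logarithmic decrement δ = 2πζ/√(1 − ζ²) = 2π × 0.04650/√(1 − 0.00216) = 0.2925.
x_n/x₀ = e^(−nδ) ≤ 0.02; take ln: n ≥ ln(1/0.02)/δ = 3.912/0.2925 = 13.38.
So 14 complete cycles are required.

14 cycles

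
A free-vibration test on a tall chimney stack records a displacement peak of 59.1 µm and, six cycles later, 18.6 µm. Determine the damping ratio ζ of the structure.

Logarithmic decrement δ = (1/n)·ln(x₀/x_n) = (1/6)·ln(59.1/18.6) = (1/6)·ln(3.177) = 0.1927.
ζ = δ/√(4π² + δ²) = 0.1927/√(39.48 + 0.0371) = 0.1927/6.286 = 0.03065.

0.0307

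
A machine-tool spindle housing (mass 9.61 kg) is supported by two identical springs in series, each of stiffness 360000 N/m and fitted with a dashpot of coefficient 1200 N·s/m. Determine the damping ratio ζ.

0.456

Series springs: 1/k_eq = 2/360000, so k_eq = 360000/2 = 180000 N/m.
ω_n = √(k_eq/m) = √(180000/9.61) = 136.9 rad/s.
Critical damping c_c = 2√(k_eq·m) = 2√(180000 × 9.61) = 2630 N·s/m, so ζ = c/c_c = 1200/2630 = 0.4562.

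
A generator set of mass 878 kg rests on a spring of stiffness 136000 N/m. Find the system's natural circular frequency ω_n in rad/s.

12.4 rad/s

ω_n = √(k/m) = √(136000/878) = √154.9 = 12.45 rad/s.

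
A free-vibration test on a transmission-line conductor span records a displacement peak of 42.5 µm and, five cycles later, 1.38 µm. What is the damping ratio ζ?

Logarithmic decrement δ = (1/n)·ln(x₀/x_n) = (1/5)·ln(42.5/1.38) = (1/5)·ln(30.80) = 0.6855.
ζ = δ/√(4π² + δ²) = 0.6855/√(39.48 + 0.470) = 0.6855/6.320 = 0.1085.

0.108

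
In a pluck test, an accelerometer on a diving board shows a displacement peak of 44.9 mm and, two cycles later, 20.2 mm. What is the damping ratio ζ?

Logarithmic decrement δ = (1/n)·ln(x₀/x_n) = (1/2)·ln(44.9/20.2) = (1/2)·ln(2.223) = 0.3994.
ζ = δ/√(4π² + δ²) = 0.3994/√(39.48 + 0.160) = 0.3994/6.296 = 0.06343.

0.0634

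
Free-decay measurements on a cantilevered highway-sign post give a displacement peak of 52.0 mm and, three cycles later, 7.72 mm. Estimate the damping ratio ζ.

0.101

Logarithmic decrement δ = (1/n)·ln(x₀/x_n) = (1/3)·ln(52.0/7.72) = (1/3)·ln(6.736) = 0.6358.
ζ = δ/√(4π² + δ²) = 0.6358/√(39.48 + 0.404) = 0.6358/6.315 = 0.1007.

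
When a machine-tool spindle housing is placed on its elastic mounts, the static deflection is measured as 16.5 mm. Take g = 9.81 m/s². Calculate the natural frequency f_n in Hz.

3.88 Hz

ω_n = √(g/δ_st) = √(9.81/0.0165) = √594.5 = 24.38 rad/s.
f_n = ω_n/(2π) = 24.38/6.283 = 3.881 Hz.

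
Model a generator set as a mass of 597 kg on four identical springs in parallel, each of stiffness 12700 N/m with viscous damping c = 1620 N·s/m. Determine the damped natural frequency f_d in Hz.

Parallel springs add: k_eq = 4 × 12700 = 50800 N/m.
ω_n = √(k_eq/m) = √(50800/597) = 9.225 rad/s.
Critical damping c_c = 2√(k_eq·m) = 2√(50800 × 597) = 11010 N·s/m, so ζ = c/c_c = 1620/11010 = 0.1471.
ω_d = ω_n√(1 − ζ²) = 9.225 × √(1 − 0.0216) = 9.124 rad/s.
f_d = ω_d/(2π) = 1.452 Hz.

1.45 Hz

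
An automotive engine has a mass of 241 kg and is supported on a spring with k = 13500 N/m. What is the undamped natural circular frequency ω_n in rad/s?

7.48 rad/s

ω_n = √(k/m) = √(13500/241) = √56.02 = 7.484 rad/s.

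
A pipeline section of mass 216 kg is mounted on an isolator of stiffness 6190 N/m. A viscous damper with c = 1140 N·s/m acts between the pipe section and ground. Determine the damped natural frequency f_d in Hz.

0.741 Hz

ω_n = √(k/m) = √(6190/216) = 5.353 rad/s.
Critical damping c_c = 2√(k·m) = 2√(6190 × 216) = 2313 N·s/m, so ζ = c/c_c = 1140/2313 = 0.4929.
ω_d = ω_n√(1 − ζ²) = 5.353 × √(1 − 0.243) = 4.658 rad/s.
f_d = ω_d/(2π) = 0.7413 Hz.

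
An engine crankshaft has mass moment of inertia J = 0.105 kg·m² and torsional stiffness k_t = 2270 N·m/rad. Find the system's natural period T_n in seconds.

ω_n = √(k_t/J) = √(2270/0.105) = √21620 = 147.0 rad/s.
T_n = 2π/ω_n = 6.283/147.0 = 0.04273 s.

0.0427 s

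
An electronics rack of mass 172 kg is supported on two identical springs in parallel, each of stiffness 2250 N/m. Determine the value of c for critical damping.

1760 N·s/m

Parallel springs add: k_eq = 2 × 2250 = 4500 N/m.
c_c = 2√(k_eq·m) = 2√(4500 × 172) = 2 × 879.8 = 1760 N·s/m.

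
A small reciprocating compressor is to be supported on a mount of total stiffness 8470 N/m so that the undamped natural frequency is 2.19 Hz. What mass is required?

ω_n = 2πf_n = 2π × 2.19 = 13.76 rad/s.
m = k/ω_n² = 8470/13.76² = 8470/189.3 = 44.73 kg.

44.7 kg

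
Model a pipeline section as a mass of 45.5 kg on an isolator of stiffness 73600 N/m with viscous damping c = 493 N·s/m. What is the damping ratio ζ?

ω_n = √(k/m) = √(73600/45.5) = 40.22 rad/s.
Critical damping c_c = 2√(k·m) = 2√(73600 × 45.5) = 3660 N·s/m, so ζ = c/c_c = 493/3660 = 0.1347.

0.135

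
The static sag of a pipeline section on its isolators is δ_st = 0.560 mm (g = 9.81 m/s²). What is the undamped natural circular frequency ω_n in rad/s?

132 rad/s

ω_n = √(g/δ_st) = √(9.81/0.000560) = √17520 = 132.4 rad/s.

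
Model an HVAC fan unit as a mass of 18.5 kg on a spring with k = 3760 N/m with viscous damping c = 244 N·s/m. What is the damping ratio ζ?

ω_n = √(k/m) = √(3760/18.5) = 14.26 rad/s.
Critical damping c_c = 2√(k·m) = 2√(3760 × 18.5) = 527.5 N·s/m, so ζ = c/c_c = 244/527.5 = 0.4626.

0.463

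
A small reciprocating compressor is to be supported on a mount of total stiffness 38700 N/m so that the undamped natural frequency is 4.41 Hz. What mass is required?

ω_n = 2πf_n = 2π × 4.41 = 27.71 rad/s.
m = k/ω_n² = 38700/27.71² = 38700/767.8 = 50.41 kg.

50.4 kg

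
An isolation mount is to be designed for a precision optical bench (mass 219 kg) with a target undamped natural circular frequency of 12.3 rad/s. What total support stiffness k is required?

33100 N/m

k = m·ω_n² = 219 × 12.30² = 219 × 151.3 = 33130 N/m.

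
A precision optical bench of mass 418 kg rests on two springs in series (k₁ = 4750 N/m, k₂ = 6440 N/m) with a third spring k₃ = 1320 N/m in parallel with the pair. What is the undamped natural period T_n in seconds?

Series pair: k_s = k₁k₂/(k₁+k₂) = (4750)(6440)/(4750 + 6440) = 2734 N/m. In parallel with k₃: k_eq = 2734 + 1320 = 4054 N/m.
ω_n = √(k_eq/m) = √(4054/418) = √9.698 = 3.114 rad/s.
T_n = 2π/ω_n = 6.283/3.114 = 2.018 s.

2.02 s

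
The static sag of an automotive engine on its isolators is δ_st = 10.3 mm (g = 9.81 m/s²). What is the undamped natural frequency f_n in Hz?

ω_n = √(g/δ_st) = √(9.81/0.0103) = √952.4 = 30.86 rad/s.
f_n = ω_n/(2π) = 30.86/6.283 = 4.912 Hz.

4.91 Hz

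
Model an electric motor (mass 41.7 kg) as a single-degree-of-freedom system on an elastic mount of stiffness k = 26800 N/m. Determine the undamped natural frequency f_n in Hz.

4.03 Hz

ω_n = √(k/m) = √(26800/41.7) = √642.7 = 25.35 rad/s.
f_n = ω_n/(2π) = 25.35/6.283 = 4.035 Hz.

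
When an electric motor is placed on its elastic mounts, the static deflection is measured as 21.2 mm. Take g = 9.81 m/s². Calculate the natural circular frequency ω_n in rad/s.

21.5 rad/s

ω_n = √(g/δ_st) = √(9.81/0.0212) = √462.7 = 21.51 rad/s.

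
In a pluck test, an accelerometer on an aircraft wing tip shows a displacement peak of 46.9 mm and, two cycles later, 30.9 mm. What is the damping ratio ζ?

0.0332

Logarithmic decrement δ = (1/n)·ln(x₀/x_n) = (1/2)·ln(46.9/30.9) = (1/2)·ln(1.518) = 0.2086.
ζ = δ/√(4π² + δ²) = 0.2086/√(39.48 + 0.0435) = 0.2086/6.287 = 0.03319.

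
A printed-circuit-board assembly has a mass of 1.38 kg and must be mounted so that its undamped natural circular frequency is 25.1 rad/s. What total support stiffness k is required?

869 N/m

k = m·ω_n² = 1.38 × 25.10² = 1.38 × 630.0 = 869.4 N/m.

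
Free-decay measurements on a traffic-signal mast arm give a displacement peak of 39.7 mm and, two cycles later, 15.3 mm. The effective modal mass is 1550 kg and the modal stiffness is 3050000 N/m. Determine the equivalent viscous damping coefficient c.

Logarithmic decrement δ = (1/n)·ln(x₀/x_n) = (1/2)·ln(39.7/15.3) = (1/2)·ln(2.595) = 0.4767.
ζ = δ/√(4π² + δ²) = 0.4767/√(39.48 + 0.227) = 0.4767/6.301 = 0.07566.
c = ζ · 2√(km) = 0.07566 × 2√(3050000 × 1550) = 0.07566 × 137500 = 10400 N·s/m.

10400 N·s/m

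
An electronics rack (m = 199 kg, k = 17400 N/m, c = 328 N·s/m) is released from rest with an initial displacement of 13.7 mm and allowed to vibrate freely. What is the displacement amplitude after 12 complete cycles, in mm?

0.0174 mm

ζ = c/(2√(km)) = 328/(2√(17400 × 199)) = 328/3722 = 0.08813.
Logarithmic decrement δ = 2πζ/√(1 − ζ²) = 2π × 0.08813/√(1 − 0.00777) = 0.5559.
After n cycles, x_n/x₀ = e^(−nδ), so x_12 = 13.7 × e^(−12 × 0.5559) = 13.7 × 0.001267 = 0.01736 mm.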